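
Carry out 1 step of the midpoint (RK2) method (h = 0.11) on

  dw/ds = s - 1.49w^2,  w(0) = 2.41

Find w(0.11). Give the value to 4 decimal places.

Midpoint: k1 = f(s_n, w_n); k2 = f(s_n + h/2, w_n + (h/2)·k1); w_{n+1} = w_n + h·k2.
s=0.000000, w=2.410000:
  k1 = f(0.000000, 2.410000) = -8.654069
  k2 = f(0.055000, 1.934026) = -5.518281
  w ← 2.410000 + 0.11·(-5.518281) = 1.802989
w(0.11) ≈ 1.8030

1.8030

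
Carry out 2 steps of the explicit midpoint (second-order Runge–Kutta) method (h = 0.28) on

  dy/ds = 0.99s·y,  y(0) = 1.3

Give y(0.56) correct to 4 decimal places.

1.5138

Midpoint: k1 = f(s_n, y_n); k2 = f(s_n + h/2, y_n + (h/2)·k1); y_{n+1} = y_n + h·k2.
s=0.000000, y=1.300000:
  k1 = f(0.000000, 1.300000) = 0.000000
  k2 = f(0.140000, 1.300000) = 0.180180
  y ← 1.300000 + 0.28·0.180180 = 1.350450
s=0.280000, y=1.350450:
  k1 = f(0.280000, 1.350450) = 0.374345
  k2 = f(0.420000, 1.402859) = 0.583309
  y ← 1.350450 + 0.28·0.583309 = 1.513777
y(0.56) ≈ 1.5138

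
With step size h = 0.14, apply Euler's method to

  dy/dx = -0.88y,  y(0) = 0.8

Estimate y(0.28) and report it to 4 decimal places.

0.6150

Euler: y_{n+1} = y_n + h·f(x_n, y_n).
x=0.000000, y=0.800000: f=-0.704000 → y ← 0.800000 + 0.14·(-0.704000) = 0.701440
x=0.140000, y=0.701440: f=-0.617267 → y ← 0.701440 + 0.14·(-0.617267) = 0.615023
y(0.28) ≈ 0.6150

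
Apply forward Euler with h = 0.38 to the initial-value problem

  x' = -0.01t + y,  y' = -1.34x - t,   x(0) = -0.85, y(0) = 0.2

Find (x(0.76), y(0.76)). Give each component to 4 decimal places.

-0.5350, 0.8825

Euler on (x,y): x_{n+1} = x_n + h·x', y_{n+1} = y_n + h·y'.
0.000000: (-0.850000, 0.200000); f=(0.200000, 1.139000) → (-0.774000, 0.632820)
0.380000: (-0.774000, 0.632820); f=(0.629020, 0.657160) → (-0.534972, 0.882541)
(x(0.76), y(0.76)) ≈ (-0.5350, 0.8825)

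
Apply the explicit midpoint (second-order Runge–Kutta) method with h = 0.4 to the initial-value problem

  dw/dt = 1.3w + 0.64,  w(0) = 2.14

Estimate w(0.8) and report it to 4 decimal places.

6.7194

Midpoint: k1 = f(t_n, w_n); k2 = f(t_n + h/2, w_n + (h/2)·k1); w_{n+1} = w_n + h·k2.
t=0.000000, w=2.140000:
  k1 = f(0.000000, 2.140000) = 3.422000
  k2 = f(0.200000, 2.824400) = 4.311720
  w ← 2.140000 + 0.4·4.311720 = 3.864688
t=0.400000, w=3.864688:
  k1 = f(0.400000, 3.864688) = 5.664094
  k2 = f(0.600000, 4.997507) = 7.136759
  w ← 3.864688 + 0.4·7.136759 = 6.719392
w(0.8) ≈ 6.7194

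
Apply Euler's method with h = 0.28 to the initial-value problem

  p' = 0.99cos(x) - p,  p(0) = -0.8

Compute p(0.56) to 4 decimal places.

Euler: p_{n+1} = p_n + h·f(x_n, p_n).
x=0.000000, p=-0.800000: f=1.790000 → p ← -0.800000 + 0.28·1.790000 = -0.298800
x=0.280000, p=-0.298800: f=1.250245 → p ← -0.298800 + 0.28·1.250245 = 0.051269
p(0.56) ≈ 0.0513

0.0513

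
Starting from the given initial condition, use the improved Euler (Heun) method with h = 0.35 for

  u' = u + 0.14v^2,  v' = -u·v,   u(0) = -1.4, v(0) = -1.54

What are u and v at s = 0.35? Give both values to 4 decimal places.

Heun on (u,v): k1 = f(s_n, state_n); k2 = f(s_n + h, state_n + h·k1); state_{n+1} = state_n + (h/2)·(k1 + k2).
0.000000: (-1.400000, -1.540000)
  k1 = (-1.067976, -2.156000)
  predictor → (-1.773792, -2.294600)
  k2 = (-1.036665, -4.070142)
  → (-1.768312, -2.629575)
(u(0.35), v(0.35)) ≈ (-1.7683, -2.6296)

-1.7683, -2.6296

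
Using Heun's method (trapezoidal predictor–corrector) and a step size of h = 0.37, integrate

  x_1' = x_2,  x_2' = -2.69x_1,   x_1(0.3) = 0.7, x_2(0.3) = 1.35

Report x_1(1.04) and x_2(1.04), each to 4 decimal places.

1.0232, -0.7354

Heun on (x_1,x_2): k1 = f(t_n, state_n); k2 = f(t_n + h, state_n + h·k1); state_{n+1} = state_n + (h/2)·(k1 + k2).
0.300000: (0.700000, 1.350000)
  k1 = (1.350000, -1.883000)
  predictor → (1.199500, 0.653290)
  k2 = (0.653290, -3.226655)
  → (1.070609, 0.404714)
0.670000: (1.070609, 0.404714)
  k1 = (0.404714, -2.879937)
  predictor → (1.220353, -0.660863)
  k2 = (-0.660863, -3.282749)
  → (1.023221, -0.735383)
(x_1(1.04), x_2(1.04)) ≈ (1.0232, -0.7354)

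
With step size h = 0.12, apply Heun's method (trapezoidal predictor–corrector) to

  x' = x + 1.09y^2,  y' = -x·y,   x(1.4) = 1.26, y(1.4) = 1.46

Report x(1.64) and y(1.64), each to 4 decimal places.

Heun on (x,y): k1 = f(t_n, state_n); k2 = f(t_n + h, state_n + h·k1); state_{n+1} = state_n + (h/2)·(k1 + k2).
1.400000: (1.260000, 1.460000)
  k1 = (3.583444, -1.839600)
  predictor → (1.690013, 1.239248)
  k2 = (3.363965, -2.094346)
  → (1.676845, 1.223963)
1.520000: (1.676845, 1.223963)
  k1 = (3.309758, -2.052396)
  predictor → (2.074016, 0.977676)
  k2 = (3.115892, -2.027715)
  → (2.062384, 0.979157)
(x(1.64), y(1.64)) ≈ (2.0624, 0.9792)

2.0624, 0.9792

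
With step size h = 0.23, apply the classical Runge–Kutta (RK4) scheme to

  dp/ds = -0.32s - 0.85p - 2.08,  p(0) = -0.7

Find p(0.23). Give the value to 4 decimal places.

RK4: k1 = f(s_n, p_n); k2 = f(s_n + h/2, p_n + (h/2)·k1); k3 = f(s_n + h/2, p_n + (h/2)·k2); k4 = f(s_n + h, p_n + h·k3); p_{n+1} = p_n + (h/6)·(k1 + 2k2 + 2k3 + k4).
s=0.000000, p=-0.700000:
  k1 = f(0.000000, -0.700000) = -1.485000
  k2 = f(0.115000, -0.870775) = -1.376641
  k3 = f(0.115000, -0.858314) = -1.387233
  k4 = f(0.230000, -1.019064) = -1.287396
  p ← -0.700000 + (0.23/6)·(k1 + 2k2 + 2k3 + k4) = -1.018172
p(0.23) ≈ -1.0182

-1.0182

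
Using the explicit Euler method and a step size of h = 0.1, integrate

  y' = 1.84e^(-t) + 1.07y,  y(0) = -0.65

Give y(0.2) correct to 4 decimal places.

Euler: y_{n+1} = y_n + h·f(t_n, y_n).
t=0.000000, y=-0.650000: f=1.144500 → y ← -0.650000 + 0.1·1.144500 = -0.535550
t=0.100000, y=-0.535550: f=1.091862 → y ← -0.535550 + 0.1·1.091862 = -0.426364
y(0.2) ≈ -0.4264

-0.4264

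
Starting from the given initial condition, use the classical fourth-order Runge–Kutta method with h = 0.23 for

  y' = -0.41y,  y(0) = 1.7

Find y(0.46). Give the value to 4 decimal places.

RK4: k1 = f(x_n, y_n); k2 = f(x_n + h/2, y_n + (h/2)·k1); k3 = f(x_n + h/2, y_n + (h/2)·k2); k4 = f(x_n + h, y_n + h·k3); y_{n+1} = y_n + (h/6)·(k1 + 2k2 + 2k3 + k4).
x=0.000000, y=1.700000:
  k1 = f(0.000000, 1.700000) = -0.697000
  k2 = f(0.115000, 1.619845) = -0.664136
  k3 = f(0.115000, 1.623624) = -0.665686
  k4 = f(0.230000, 1.546892) = -0.634226
  y ← 1.700000 + (0.23/6)·(k1 + 2k2 + 2k3 + k4) = 1.547017
x=0.230000, y=1.547017:
  k1 = f(0.230000, 1.547017) = -0.634277
  k2 = f(0.345000, 1.474075) = -0.604371
  k3 = f(0.345000, 1.477514) = -0.605781
  k4 = f(0.460000, 1.407687) = -0.577152
  y ← 1.547017 + (0.23/6)·(k1 + 2k2 + 2k3 + k4) = 1.407800
y(0.46) ≈ 1.4078

1.4078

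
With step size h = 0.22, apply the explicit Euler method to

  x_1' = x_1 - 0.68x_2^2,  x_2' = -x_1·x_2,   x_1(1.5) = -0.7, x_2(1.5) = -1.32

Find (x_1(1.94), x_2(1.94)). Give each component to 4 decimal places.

-1.7070, -1.8968

Euler on (x_1,x_2): x_1_{n+1} = x_1_n + h·x_1', x_2_{n+1} = x_2_n + h·x_2'.
1.500000: (-0.700000, -1.320000); f=(-1.884832, -0.924000) → (-1.114663, -1.523280)
1.720000: (-1.114663, -1.523280); f=(-2.692523, -1.697944) → (-1.707018, -1.896828)
(x_1(1.94), x_2(1.94)) ≈ (-1.7070, -1.8968)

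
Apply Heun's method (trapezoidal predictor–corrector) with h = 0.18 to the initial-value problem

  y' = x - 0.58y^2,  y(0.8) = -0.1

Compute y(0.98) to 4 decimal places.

0.0596

Heun: k1 = f(x_n, y_n); k2 = f(x_n + h, y_n + h·k1); y_{n+1} = y_n + (h/2)·(k1 + k2).
x=0.800000, y=-0.100000:
  k1 = f(0.800000, -0.100000) = 0.794200
  k2 = f(0.980000, 0.042956) = 0.978930
  y ← -0.100000 + (0.18/2)·(0.794200 + 0.978930) = 0.059582
y(0.98) ≈ 0.0596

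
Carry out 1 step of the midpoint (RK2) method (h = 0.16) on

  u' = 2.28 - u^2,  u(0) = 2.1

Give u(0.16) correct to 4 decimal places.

1.8691

Midpoint: k1 = f(t_n, u_n); k2 = f(t_n + h/2, u_n + (h/2)·k1); u_{n+1} = u_n + h·k2.
t=0.000000, u=2.100000:
  k1 = f(0.000000, 2.100000) = -2.130000
  k2 = f(0.080000, 1.929600) = -1.443356
  u ← 2.100000 + 0.16·(-1.443356) = 1.869063
u(0.16) ≈ 1.8691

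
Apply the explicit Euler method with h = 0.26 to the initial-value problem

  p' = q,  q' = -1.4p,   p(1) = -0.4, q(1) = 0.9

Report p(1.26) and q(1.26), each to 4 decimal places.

Euler on (p,q): p_{n+1} = p_n + h·p', q_{n+1} = q_n + h·q'.
1.000000: (-0.400000, 0.900000); f=(0.900000, 0.560000) → (-0.166000, 1.045600)
(p(1.26), q(1.26)) ≈ (-0.1660, 1.0456)

-0.1660, 1.0456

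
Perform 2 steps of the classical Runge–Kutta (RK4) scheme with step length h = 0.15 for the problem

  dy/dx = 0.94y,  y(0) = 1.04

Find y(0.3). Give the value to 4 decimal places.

RK4: k1 = f(x_n, y_n); k2 = f(x_n + h/2, y_n + (h/2)·k1); k3 = f(x_n + h/2, y_n + (h/2)·k2); k4 = f(x_n + h, y_n + h·k3); y_{n+1} = y_n + (h/6)·(k1 + 2k2 + 2k3 + k4).
x=0.000000, y=1.040000:
  k1 = f(0.000000, 1.040000) = 0.977600
  k2 = f(0.075000, 1.113320) = 1.046521
  k3 = f(0.075000, 1.118489) = 1.051380
  k4 = f(0.150000, 1.197707) = 1.125845
  y ← 1.040000 + (0.15/6)·(k1 + 2k2 + 2k3 + k4) = 1.197481
x=0.150000, y=1.197481:
  k1 = f(0.150000, 1.197481) = 1.125632
  k2 = f(0.225000, 1.281904) = 1.204989
  k3 = f(0.225000, 1.287855) = 1.210584
  k4 = f(0.300000, 1.379069) = 1.296325
  y ← 1.197481 + (0.15/6)·(k1 + 2k2 + 2k3 + k4) = 1.378809
y(0.3) ≈ 1.3788

1.3788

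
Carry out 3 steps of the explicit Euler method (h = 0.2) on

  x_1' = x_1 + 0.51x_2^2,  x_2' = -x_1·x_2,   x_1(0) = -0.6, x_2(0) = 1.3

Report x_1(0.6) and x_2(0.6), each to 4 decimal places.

-0.2629, 1.7579

Euler on (x_1,x_2): x_1_{n+1} = x_1_n + h·x_1', x_2_{n+1} = x_2_n + h·x_2'.
0.000000: (-0.600000, 1.300000); f=(0.261900, 0.780000) → (-0.547620, 1.456000)
0.200000: (-0.547620, 1.456000); f=(0.533547, 0.797335) → (-0.440911, 1.615467)
0.400000: (-0.440911, 1.615467); f=(0.890054, 0.712276) → (-0.262900, 1.757922)
(x_1(0.6), x_2(0.6)) ≈ (-0.2629, 1.7579)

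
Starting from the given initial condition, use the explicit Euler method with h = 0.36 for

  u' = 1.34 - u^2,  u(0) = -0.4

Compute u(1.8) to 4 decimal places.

1.1446

Euler: u_{n+1} = u_n + h·f(t_n, u_n).
t=0.000000, u=-0.400000: f=1.180000 → u ← -0.400000 + 0.36·1.180000 = 0.024800
t=0.360000, u=0.024800: f=1.339385 → u ← 0.024800 + 0.36·1.339385 = 0.506979
t=0.720000, u=0.506979: f=1.082973 → u ← 0.506979 + 0.36·1.082973 = 0.896849
t=1.080000, u=0.896849: f=0.535662 → u ← 0.896849 + 0.36·0.535662 = 1.089687
t=1.440000, u=1.089687: f=0.152582 → u ← 1.089687 + 0.36·0.152582 = 1.144617
u(1.8) ≈ 1.1446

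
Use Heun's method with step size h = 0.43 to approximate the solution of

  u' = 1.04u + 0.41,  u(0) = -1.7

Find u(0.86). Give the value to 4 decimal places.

-3.5200

Heun: k1 = f(t_n, u_n); k2 = f(t_n + h, u_n + h·k1); u_{n+1} = u_n + (h/2)·(k1 + k2).
t=0.000000, u=-1.700000:
  k1 = f(0.000000, -1.700000) = -1.358000
  k2 = f(0.430000, -2.283940) = -1.965298
  u ← -1.700000 + (0.43/2)·(-1.358000 + (-1.965298)) = -2.414509
t=0.430000, u=-2.414509:
  k1 = f(0.430000, -2.414509) = -2.101089
  k2 = f(0.860000, -3.317977) = -3.040696
  u ← -2.414509 + (0.43/2)·(-2.101089 + (-3.040696)) = -3.519993
u(0.86) ≈ -3.5200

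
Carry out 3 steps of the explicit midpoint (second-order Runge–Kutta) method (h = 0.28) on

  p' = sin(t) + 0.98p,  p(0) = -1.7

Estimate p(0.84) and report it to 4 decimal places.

-3.4079

Midpoint: k1 = f(t_n, p_n); k2 = f(t_n + h/2, p_n + (h/2)·k1); p_{n+1} = p_n + h·k2.
t=0.000000, p=-1.700000:
  k1 = f(0.000000, -1.700000) = -1.666000
  k2 = f(0.140000, -1.933240) = -1.755032
  p ← -1.700000 + 0.28·(-1.755032) = -2.191409
t=0.280000, p=-2.191409:
  k1 = f(0.280000, -2.191409) = -1.871225
  k2 = f(0.420000, -2.453381) = -1.996552
  p ← -2.191409 + 0.28·(-1.996552) = -2.750444
t=0.560000, p=-2.750444:
  k1 = f(0.560000, -2.750444) = -2.164249
  k2 = f(0.700000, -3.053438) = -2.348152
  p ← -2.750444 + 0.28·(-2.348152) = -3.407926
p(0.84) ≈ -3.4079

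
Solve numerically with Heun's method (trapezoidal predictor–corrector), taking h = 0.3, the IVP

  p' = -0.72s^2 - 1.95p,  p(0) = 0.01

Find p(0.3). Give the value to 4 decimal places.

Heun: k1 = f(s_n, p_n); k2 = f(s_n + h, p_n + h·k1); p_{n+1} = p_n + (h/2)·(k1 + k2).
s=0.000000, p=0.010000:
  k1 = f(0.000000, 0.010000) = -0.019500
  k2 = f(0.300000, 0.004150) = -0.072892
  p ← 0.010000 + (0.3/2)·(-0.019500 + (-0.072892)) = -0.003859
p(0.3) ≈ -0.0039

-0.0039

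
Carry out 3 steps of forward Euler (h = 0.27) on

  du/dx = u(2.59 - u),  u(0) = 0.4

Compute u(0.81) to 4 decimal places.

1.3969

Euler: u_{n+1} = u_n + h·f(x_n, u_n).
x=0.000000, u=0.400000: f=0.876000 → u ← 0.400000 + 0.27·0.876000 = 0.636520
x=0.270000, u=0.636520: f=1.243429 → u ← 0.636520 + 0.27·1.243429 = 0.972246
x=0.540000, u=0.972246: f=1.572855 → u ← 0.972246 + 0.27·1.572855 = 1.396917
u(0.81) ≈ 1.3969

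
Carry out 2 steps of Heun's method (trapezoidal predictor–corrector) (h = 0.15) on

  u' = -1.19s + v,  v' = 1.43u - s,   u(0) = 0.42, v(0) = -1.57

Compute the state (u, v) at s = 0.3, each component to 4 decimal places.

-0.0886, -1.5393

Heun on (u,v): k1 = f(s_n, state_n); k2 = f(s_n + h, state_n + h·k1); state_{n+1} = state_n + (h/2)·(k1 + k2).
0.000000: (0.420000, -1.570000)
  k1 = (-1.570000, 0.600600)
  predictor → (0.184500, -1.479910)
  k2 = (-1.658410, 0.113835)
  → (0.177869, -1.516417)
0.150000: (0.177869, -1.516417)
  k1 = (-1.694917, 0.104353)
  predictor → (-0.076368, -1.500764)
  k2 = (-1.857764, -0.409207)
  → (-0.088582, -1.539281)
(u(0.3), v(0.3)) ≈ (-0.0886, -1.5393)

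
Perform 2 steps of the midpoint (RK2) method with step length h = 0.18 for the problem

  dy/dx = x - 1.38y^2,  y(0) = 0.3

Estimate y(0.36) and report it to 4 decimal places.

Midpoint: k1 = f(x_n, y_n); k2 = f(x_n + h/2, y_n + (h/2)·k1); y_{n+1} = y_n + h·k2.
x=0.000000, y=0.300000:
  k1 = f(0.000000, 0.300000) = -0.124200
  k2 = f(0.090000, 0.288822) = -0.025117
  y ← 0.300000 + 0.18·(-0.025117) = 0.295479
x=0.180000, y=0.295479:
  k1 = f(0.180000, 0.295479) = 0.059515
  k2 = f(0.270000, 0.300835) = 0.145107
  y ← 0.295479 + 0.18·0.145107 = 0.321598
y(0.36) ≈ 0.3216

0.3216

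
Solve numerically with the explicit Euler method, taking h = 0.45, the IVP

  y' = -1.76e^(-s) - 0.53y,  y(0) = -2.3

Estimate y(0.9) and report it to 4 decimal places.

-2.4418

Euler: y_{n+1} = y_n + h·f(s_n, y_n).
s=0.000000, y=-2.300000: f=-0.541000 → y ← -2.300000 + 0.45·(-0.541000) = -2.543450
s=0.450000, y=-2.543450: f=0.225803 → y ← -2.543450 + 0.45·0.225803 = -2.441839
y(0.9) ≈ -2.4418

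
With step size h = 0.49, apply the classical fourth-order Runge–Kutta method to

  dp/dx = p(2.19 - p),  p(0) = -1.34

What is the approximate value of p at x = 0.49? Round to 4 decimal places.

RK4: k1 = f(x_n, p_n); k2 = f(x_n + h/2, p_n + (h/2)·k1); k3 = f(x_n + h/2, p_n + (h/2)·k2); k4 = f(x_n + h, p_n + h·k3); p_{n+1} = p_n + (h/6)·(k1 + 2k2 + 2k3 + k4).
x=0.000000, p=-1.340000:
  k1 = f(0.000000, -1.340000) = -4.730200
  k2 = f(0.245000, -2.498899) = -11.717085
  k3 = f(0.245000, -4.210686) = -26.951277
  k4 = f(0.490000, -14.546126) = -243.445791
  p ← -1.340000 + (0.49/6)·(k1 + 2k2 + 2k3 + k4) = -27.923538
p(0.49) ≈ -27.9235

-27.9235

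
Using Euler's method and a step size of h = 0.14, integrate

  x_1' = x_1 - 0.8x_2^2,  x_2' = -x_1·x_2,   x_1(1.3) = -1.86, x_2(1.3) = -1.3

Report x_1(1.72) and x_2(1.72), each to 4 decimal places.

-3.8710, -3.0589

Euler on (x_1,x_2): x_1_{n+1} = x_1_n + h·x_1', x_2_{n+1} = x_2_n + h·x_2'.
1.300000: (-1.860000, -1.300000); f=(-3.212000, -2.418000) → (-2.309680, -1.638520)
1.440000: (-2.309680, -1.638520); f=(-4.457478, -3.784457) → (-2.933727, -2.168344)
1.580000: (-2.933727, -2.168344); f=(-6.695099, -6.361329) → (-3.871041, -3.058930)
(x_1(1.72), x_2(1.72)) ≈ (-3.8710, -3.0589)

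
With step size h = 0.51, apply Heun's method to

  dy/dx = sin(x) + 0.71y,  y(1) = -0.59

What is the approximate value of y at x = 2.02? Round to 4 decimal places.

0.1545

Heun: k1 = f(x_n, y_n); k2 = f(x_n + h, y_n + h·k1); y_{n+1} = y_n + (h/2)·(k1 + k2).
x=1.000000, y=-0.590000:
  k1 = f(1.000000, -0.590000) = 0.422571
  k2 = f(1.510000, -0.374489) = 0.732265
  y ← -0.590000 + (0.51/2)·(0.422571 + 0.732265) = -0.295517
x=1.510000, y=-0.295517:
  k1 = f(1.510000, -0.295517) = 0.788336
  k2 = f(2.020000, 0.106534) = 0.976433
  y ← -0.295517 + (0.51/2)·(0.788336 + 0.976433) = 0.154499
y(2.02) ≈ 0.1545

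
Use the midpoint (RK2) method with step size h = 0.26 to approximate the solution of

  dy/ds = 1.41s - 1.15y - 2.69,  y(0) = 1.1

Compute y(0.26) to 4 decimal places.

0.2731

Midpoint: k1 = f(s_n, y_n); k2 = f(s_n + h/2, y_n + (h/2)·k1); y_{n+1} = y_n + h·k2.
s=0.000000, y=1.100000:
  k1 = f(0.000000, 1.100000) = -3.955000
  k2 = f(0.130000, 0.585850) = -3.180427
  y ← 1.100000 + 0.26·(-3.180427) = 0.273089
y(0.26) ≈ 0.2731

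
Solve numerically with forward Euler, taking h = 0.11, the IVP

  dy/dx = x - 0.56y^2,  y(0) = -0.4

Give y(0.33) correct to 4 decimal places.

-0.3942

Euler: y_{n+1} = y_n + h·f(x_n, y_n).
x=0.000000, y=-0.400000: f=-0.089600 → y ← -0.400000 + 0.11·(-0.089600) = -0.409856
x=0.110000, y=-0.409856: f=0.015930 → y ← -0.409856 + 0.11·0.015930 = -0.408104
x=0.220000, y=-0.408104: f=0.126733 → y ← -0.408104 + 0.11·0.126733 = -0.394163
y(0.33) ≈ -0.3942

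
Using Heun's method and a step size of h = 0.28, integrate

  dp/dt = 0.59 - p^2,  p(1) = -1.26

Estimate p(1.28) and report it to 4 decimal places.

Heun: k1 = f(t_n, p_n); k2 = f(t_n + h, p_n + h·k1); p_{n+1} = p_n + (h/2)·(k1 + k2).
t=1.000000, p=-1.260000:
  k1 = f(1.000000, -1.260000) = -0.997600
  k2 = f(1.280000, -1.539328) = -1.779531
  p ← -1.260000 + (0.28/2)·(-0.997600 + (-1.779531)) = -1.648798
p(1.28) ≈ -1.6488

-1.6488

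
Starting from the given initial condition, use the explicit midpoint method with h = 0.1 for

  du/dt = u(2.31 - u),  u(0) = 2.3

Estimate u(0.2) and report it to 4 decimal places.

2.3037

Midpoint: k1 = f(t_n, u_n); k2 = f(t_n + h/2, u_n + (h/2)·k1); u_{n+1} = u_n + h·k2.
t=0.000000, u=2.300000:
  k1 = f(0.000000, 2.300000) = 0.023000
  k2 = f(0.050000, 2.301150) = 0.020365
  u ← 2.300000 + 0.1·0.020365 = 2.302037
t=0.100000, u=2.302037:
  k1 = f(0.100000, 2.302037) = 0.018332
  k2 = f(0.150000, 2.302953) = 0.016229
  u ← 2.302037 + 0.1·0.016229 = 2.303659
u(0.2) ≈ 2.3037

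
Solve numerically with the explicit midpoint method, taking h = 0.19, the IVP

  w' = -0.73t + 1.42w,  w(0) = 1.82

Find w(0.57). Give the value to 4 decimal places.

Midpoint: k1 = f(t_n, w_n); k2 = f(t_n + h/2, w_n + (h/2)·k1); w_{n+1} = w_n + h·k2.
t=0.000000, w=1.820000:
  k1 = f(0.000000, 1.820000) = 2.584400
  k2 = f(0.095000, 2.065518) = 2.863686
  w ← 1.820000 + 0.19·2.863686 = 2.364100
t=0.190000, w=2.364100:
  k1 = f(0.190000, 2.364100) = 3.218322
  k2 = f(0.285000, 2.669841) = 3.583124
  w ← 2.364100 + 0.19·3.583124 = 3.044894
t=0.380000, w=3.044894:
  k1 = f(0.380000, 3.044894) = 4.046349
  k2 = f(0.475000, 3.429297) = 4.522852
  w ← 3.044894 + 0.19·4.522852 = 3.904236
w(0.57) ≈ 3.9042

3.9042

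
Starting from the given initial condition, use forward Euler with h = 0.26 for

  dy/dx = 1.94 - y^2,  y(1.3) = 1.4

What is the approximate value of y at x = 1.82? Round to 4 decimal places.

1.3934

Euler: y_{n+1} = y_n + h·f(x_n, y_n).
x=1.300000, y=1.400000: f=-0.020000 → y ← 1.400000 + 0.26·(-0.020000) = 1.394800
x=1.560000, y=1.394800: f=-0.005467 → y ← 1.394800 + 0.26·(-0.005467) = 1.393379
y(1.82) ≈ 1.3934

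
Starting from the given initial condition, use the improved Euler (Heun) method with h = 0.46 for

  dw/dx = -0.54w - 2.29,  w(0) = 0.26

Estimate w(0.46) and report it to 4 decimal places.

Heun: k1 = f(x_n, w_n); k2 = f(x_n + h, w_n + h·k1); w_{n+1} = w_n + (h/2)·(k1 + k2).
x=0.000000, w=0.260000:
  k1 = f(0.000000, 0.260000) = -2.430400
  k2 = f(0.460000, -0.857984) = -1.826689
  w ← 0.260000 + (0.46/2)·(-2.430400 + (-1.826689)) = -0.719130
w(0.46) ≈ -0.7191

-0.7191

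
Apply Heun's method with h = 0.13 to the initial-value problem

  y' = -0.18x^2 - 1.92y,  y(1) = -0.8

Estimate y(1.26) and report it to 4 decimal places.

Heun: k1 = f(x_n, y_n); k2 = f(x_n + h, y_n + h·k1); y_{n+1} = y_n + (h/2)·(k1 + k2).
x=1.000000, y=-0.800000:
  k1 = f(1.000000, -0.800000) = 1.356000
  k2 = f(1.130000, -0.623720) = 0.967700
  y ← -0.800000 + (0.13/2)·(1.356000 + 0.967700) = -0.648959
x=1.130000, y=-0.648959:
  k1 = f(1.130000, -0.648959) = 1.016160
  k2 = f(1.260000, -0.516859) = 0.706601
  y ← -0.648959 + (0.13/2)·(1.016160 + 0.706601) = -0.536980
y(1.26) ≈ -0.5370

-0.5370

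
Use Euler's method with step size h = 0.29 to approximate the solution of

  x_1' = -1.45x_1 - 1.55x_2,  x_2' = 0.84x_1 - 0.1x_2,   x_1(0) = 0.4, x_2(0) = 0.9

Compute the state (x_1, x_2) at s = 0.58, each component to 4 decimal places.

Euler on (x_1,x_2): x_1_{n+1} = x_1_n + h·x_1', x_2_{n+1} = x_2_n + h·x_2'.
0.000000: (0.400000, 0.900000); f=(-1.975000, 0.246000) → (-0.172750, 0.971340)
0.290000: (-0.172750, 0.971340); f=(-1.255089, -0.242244) → (-0.536726, 0.901089)
(x_1(0.58), x_2(0.58)) ≈ (-0.5367, 0.9011)

-0.5367, 0.9011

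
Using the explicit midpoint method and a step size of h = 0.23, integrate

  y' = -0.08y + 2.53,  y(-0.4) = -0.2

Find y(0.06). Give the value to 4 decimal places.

Midpoint: k1 = f(t_n, y_n); k2 = f(t_n + h/2, y_n + (h/2)·k1); y_{n+1} = y_n + h·k2.
t=-0.400000, y=-0.200000:
  k1 = f(-0.400000, -0.200000) = 2.546000
  k2 = f(-0.285000, 0.092790) = 2.522577
  y ← -0.200000 + 0.23·2.522577 = 0.380193
t=-0.170000, y=0.380193:
  k1 = f(-0.170000, 0.380193) = 2.499585
  k2 = f(-0.055000, 0.667645) = 2.476588
  y ← 0.380193 + 0.23·2.476588 = 0.949808
y(0.06) ≈ 0.9498

0.9498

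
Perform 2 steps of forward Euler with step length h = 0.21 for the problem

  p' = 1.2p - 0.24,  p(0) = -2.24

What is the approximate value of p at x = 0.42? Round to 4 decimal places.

-3.6247

Euler: p_{n+1} = p_n + h·f(x_n, p_n).
x=0.000000, p=-2.240000: f=-2.928000 → p ← -2.240000 + 0.21·(-2.928000) = -2.854880
x=0.210000, p=-2.854880: f=-3.665856 → p ← -2.854880 + 0.21·(-3.665856) = -3.624710
p(0.42) ≈ -3.6247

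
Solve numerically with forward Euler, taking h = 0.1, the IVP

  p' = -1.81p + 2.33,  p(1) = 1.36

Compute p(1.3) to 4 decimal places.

Euler: p_{n+1} = p_n + h·f(x_n, p_n).
x=1.000000, p=1.360000: f=-0.131600 → p ← 1.360000 + 0.1·(-0.131600) = 1.346840
x=1.100000, p=1.346840: f=-0.107780 → p ← 1.346840 + 0.1·(-0.107780) = 1.336062
x=1.200000, p=1.336062: f=-0.088272 → p ← 1.336062 + 0.1·(-0.088272) = 1.327235
p(1.3) ≈ 1.3272

1.3272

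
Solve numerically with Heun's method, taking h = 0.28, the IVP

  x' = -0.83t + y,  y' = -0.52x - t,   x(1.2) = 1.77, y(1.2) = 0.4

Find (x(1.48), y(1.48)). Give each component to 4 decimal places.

Heun on (x,y): k1 = f(t_n, state_n); k2 = f(t_n + h, state_n + h·k1); state_{n+1} = state_n + (h/2)·(k1 + k2).
1.200000: (1.770000, 0.400000)
  k1 = (-0.596000, -2.120400)
  predictor → (1.603120, -0.193712)
  k2 = (-1.422112, -2.313622)
  → (1.487464, -0.220763)
(x(1.48), y(1.48)) ≈ (1.4875, -0.2208)

1.4875, -0.2208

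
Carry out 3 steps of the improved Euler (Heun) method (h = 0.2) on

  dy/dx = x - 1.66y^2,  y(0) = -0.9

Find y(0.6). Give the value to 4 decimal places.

Heun: k1 = f(x_n, y_n); k2 = f(x_n + h, y_n + h·k1); y_{n+1} = y_n + (h/2)·(k1 + k2).
x=0.000000, y=-0.900000:
  k1 = f(0.000000, -0.900000) = -1.344600
  k2 = f(0.200000, -1.168920) = -2.068181
  y ← -0.900000 + (0.2/2)·(-1.344600 + (-2.068181)) = -1.241278
x=0.200000, y=-1.241278:
  k1 = f(0.200000, -1.241278) = -2.357680
  k2 = f(0.400000, -1.712814) = -4.469996
  y ← -1.241278 + (0.2/2)·(-2.357680 + (-4.469996)) = -1.924046
x=0.400000, y=-1.924046:
  k1 = f(0.400000, -1.924046) = -5.745240
  k2 = f(0.600000, -3.073094) = -15.076882
  y ← -1.924046 + (0.2/2)·(-5.745240 + (-15.076882)) = -4.006258
y(0.6) ≈ -4.0063

-4.0063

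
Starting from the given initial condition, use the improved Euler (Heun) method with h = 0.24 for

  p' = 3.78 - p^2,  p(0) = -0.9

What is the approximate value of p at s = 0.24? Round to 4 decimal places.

Heun: k1 = f(s_n, p_n); k2 = f(s_n + h, p_n + h·k1); p_{n+1} = p_n + (h/2)·(k1 + k2).
s=0.000000, p=-0.900000:
  k1 = f(0.000000, -0.900000) = 2.970000
  k2 = f(0.240000, -0.187200) = 3.744956
  p ← -0.900000 + (0.24/2)·(2.970000 + 3.744956) = -0.094205
p(0.24) ≈ -0.0942

-0.0942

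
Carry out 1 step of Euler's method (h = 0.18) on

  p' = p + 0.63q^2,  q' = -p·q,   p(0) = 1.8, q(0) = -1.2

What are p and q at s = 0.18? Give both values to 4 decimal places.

2.2873, -0.8112

Euler on (p,q): p_{n+1} = p_n + h·p', q_{n+1} = q_n + h·q'.
0.000000: (1.800000, -1.200000); f=(2.707200, 2.160000) → (2.287296, -0.811200)
(p(0.18), q(0.18)) ≈ (2.2873, -0.8112)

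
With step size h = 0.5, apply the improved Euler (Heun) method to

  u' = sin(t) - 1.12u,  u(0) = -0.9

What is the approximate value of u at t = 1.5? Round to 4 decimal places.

Heun: k1 = f(t_n, u_n); k2 = f(t_n + h, u_n + h·k1); u_{n+1} = u_n + (h/2)·(k1 + k2).
t=0.000000, u=-0.900000:
  k1 = f(0.000000, -0.900000) = 1.008000
  k2 = f(0.500000, -0.396000) = 0.922946
  u ← -0.900000 + (0.5/2)·(1.008000 + 0.922946) = -0.417264
t=0.500000, u=-0.417264:
  k1 = f(0.500000, -0.417264) = 0.946761
  k2 = f(1.000000, 0.056117) = 0.778620
  u ← -0.417264 + (0.5/2)·(0.946761 + 0.778620) = 0.014082
t=1.000000, u=0.014082:
  k1 = f(1.000000, 0.014082) = 0.825700
  k2 = f(1.500000, 0.426931) = 0.519332
  u ← 0.014082 + (0.5/2)·(0.825700 + 0.519332) = 0.350339
u(1.5) ≈ 0.3503

0.3503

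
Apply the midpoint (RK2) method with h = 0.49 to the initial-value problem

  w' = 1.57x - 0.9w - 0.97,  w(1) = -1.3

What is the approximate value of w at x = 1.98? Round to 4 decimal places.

Midpoint: k1 = f(x_n, w_n); k2 = f(x_n + h/2, w_n + (h/2)·k1); w_{n+1} = w_n + h·k2.
x=1.000000, w=-1.300000:
  k1 = f(1.000000, -1.300000) = 1.770000
  k2 = f(1.245000, -0.866350) = 1.764365
  w ← -1.300000 + 0.49·1.764365 = -0.435461
x=1.490000, w=-0.435461:
  k1 = f(1.490000, -0.435461) = 1.761215
  k2 = f(1.735000, -0.003963) = 1.757517
  w ← -0.435461 + 0.49·1.757517 = 0.425722
w(1.98) ≈ 0.4257

0.4257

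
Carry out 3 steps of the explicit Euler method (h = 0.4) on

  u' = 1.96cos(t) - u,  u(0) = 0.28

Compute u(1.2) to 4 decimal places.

Euler: u_{n+1} = u_n + h·f(t_n, u_n).
t=0.000000, u=0.280000: f=1.680000 → u ← 0.280000 + 0.4·1.680000 = 0.952000
t=0.400000, u=0.952000: f=0.853280 → u ← 0.952000 + 0.4·0.853280 = 1.293312
t=0.800000, u=1.293312: f=0.072233 → u ← 1.293312 + 0.4·0.072233 = 1.322205
u(1.2) ≈ 1.3222

1.3222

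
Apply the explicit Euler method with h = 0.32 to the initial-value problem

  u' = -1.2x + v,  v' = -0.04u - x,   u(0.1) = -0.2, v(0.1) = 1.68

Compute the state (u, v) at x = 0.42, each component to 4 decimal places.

Euler on (u,v): u_{n+1} = u_n + h·u', v_{n+1} = v_n + h·v'.
0.100000: (-0.200000, 1.680000); f=(1.560000, -0.092000) → (0.299200, 1.650560)
(u(0.42), v(0.42)) ≈ (0.2992, 1.6506)

0.2992, 1.6506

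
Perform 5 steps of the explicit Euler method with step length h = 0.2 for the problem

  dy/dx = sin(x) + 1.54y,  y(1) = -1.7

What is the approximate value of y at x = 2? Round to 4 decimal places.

-4.8054

Euler: y_{n+1} = y_n + h·f(x_n, y_n).
x=1.000000, y=-1.700000: f=-1.776529 → y ← -1.700000 + 0.2·(-1.776529) = -2.055306
x=1.200000, y=-2.055306: f=-2.233132 → y ← -2.055306 + 0.2·(-2.233132) = -2.501932
x=1.400000, y=-2.501932: f=-2.867526 → y ← -2.501932 + 0.2·(-2.867526) = -3.075437
x=1.600000, y=-3.075437: f=-3.736600 → y ← -3.075437 + 0.2·(-3.736600) = -3.822757
x=1.800000, y=-3.822757: f=-4.913199 → y ← -3.822757 + 0.2·(-4.913199) = -4.805397
y(2) ≈ -4.8054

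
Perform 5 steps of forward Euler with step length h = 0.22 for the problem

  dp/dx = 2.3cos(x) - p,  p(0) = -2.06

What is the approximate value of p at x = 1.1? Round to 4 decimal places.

Euler: p_{n+1} = p_n + h·f(x_n, p_n).
x=0.000000, p=-2.060000: f=4.360000 → p ← -2.060000 + 0.22·4.360000 = -1.100800
x=0.220000, p=-1.100800: f=3.345364 → p ← -1.100800 + 0.22·3.345364 = -0.364820
x=0.440000, p=-0.364820: f=2.445749 → p ← -0.364820 + 0.22·2.445749 = 0.173245
x=0.660000, p=0.173245: f=1.643737 → p ← 0.173245 + 0.22·1.643737 = 0.534867
x=0.880000, p=0.534867: f=0.930581 → p ← 0.534867 + 0.22·0.930581 = 0.739595
p(1.1) ≈ 0.7396

0.7396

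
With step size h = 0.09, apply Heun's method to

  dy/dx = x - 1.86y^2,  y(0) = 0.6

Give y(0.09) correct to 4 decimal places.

Heun: k1 = f(x_n, y_n); k2 = f(x_n + h, y_n + h·k1); y_{n+1} = y_n + (h/2)·(k1 + k2).
x=0.000000, y=0.600000:
  k1 = f(0.000000, 0.600000) = -0.669600
  k2 = f(0.090000, 0.539736) = -0.451846
  y ← 0.600000 + (0.09/2)·(-0.669600 + (-0.451846)) = 0.549535
y(0.09) ≈ 0.5495

0.5495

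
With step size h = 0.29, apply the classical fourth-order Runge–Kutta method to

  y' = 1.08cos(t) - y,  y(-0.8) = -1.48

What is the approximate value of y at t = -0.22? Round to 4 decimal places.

RK4: k1 = f(t_n, y_n); k2 = f(t_n + h/2, y_n + (h/2)·k1); k3 = f(t_n + h/2, y_n + (h/2)·k2); k4 = f(t_n + h, y_n + h·k3); y_{n+1} = y_n + (h/6)·(k1 + 2k2 + 2k3 + k4).
t=-0.800000, y=-1.480000:
  k1 = f(-0.800000, -1.480000) = 2.232443
  k2 = f(-0.655000, -1.156296) = 2.012787
  k3 = f(-0.655000, -1.188146) = 2.044638
  k4 = f(-0.510000, -0.887055) = 1.829619
  y ← -1.480000 + (0.29/6)·(k1 + 2k2 + 2k3 + k4) = -0.891449
t=-0.510000, y=-0.891449:
  k1 = f(-0.510000, -0.891449) = 1.834013
  k2 = f(-0.365000, -0.625517) = 1.634371
  k3 = f(-0.365000, -0.654465) = 1.663319
  k4 = f(-0.220000, -0.409087) = 1.463056
  y ← -0.891449 + (0.29/6)·(k1 + 2k2 + 2k3 + k4) = -0.413314
y(-0.22) ≈ -0.4133

-0.4133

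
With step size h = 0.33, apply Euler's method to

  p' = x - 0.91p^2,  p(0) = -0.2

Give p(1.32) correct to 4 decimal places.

Euler: p_{n+1} = p_n + h·f(x_n, p_n).
x=0.000000, p=-0.200000: f=-0.036400 → p ← -0.200000 + 0.33·(-0.036400) = -0.212012
x=0.330000, p=-0.212012: f=0.289096 → p ← -0.212012 + 0.33·0.289096 = -0.116610
x=0.660000, p=-0.116610: f=0.647626 → p ← -0.116610 + 0.33·0.647626 = 0.097106
x=0.990000, p=0.097106: f=0.981419 → p ← 0.097106 + 0.33·0.981419 = 0.420975
p(1.32) ≈ 0.4210

0.4210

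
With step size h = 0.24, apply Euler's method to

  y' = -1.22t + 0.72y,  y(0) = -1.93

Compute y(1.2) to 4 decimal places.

Euler: y_{n+1} = y_n + h·f(t_n, y_n).
t=0.000000, y=-1.930000: f=-1.389600 → y ← -1.930000 + 0.24·(-1.389600) = -2.263504
t=0.240000, y=-2.263504: f=-1.922523 → y ← -2.263504 + 0.24·(-1.922523) = -2.724909
t=0.480000, y=-2.724909: f=-2.547535 → y ← -2.724909 + 0.24·(-2.547535) = -3.336318
t=0.720000, y=-3.336318: f=-3.280549 → y ← -3.336318 + 0.24·(-3.280549) = -4.123650
t=0.960000, y=-4.123650: f=-4.140228 → y ← -4.123650 + 0.24·(-4.140228) = -5.117304
y(1.2) ≈ -5.1173

-5.1173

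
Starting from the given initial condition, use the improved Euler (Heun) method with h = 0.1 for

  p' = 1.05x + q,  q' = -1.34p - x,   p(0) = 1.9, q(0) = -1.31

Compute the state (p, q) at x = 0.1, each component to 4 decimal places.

1.7615, -1.5608

Heun on (p,q): k1 = f(x_n, state_n); k2 = f(x_n + h, state_n + h·k1); state_{n+1} = state_n + (h/2)·(k1 + k2).
0.000000: (1.900000, -1.310000)
  k1 = (-1.310000, -2.546000)
  predictor → (1.769000, -1.564600)
  k2 = (-1.459600, -2.470460)
  → (1.761520, -1.560823)
(p(0.1), q(0.1)) ≈ (1.7615, -1.5608)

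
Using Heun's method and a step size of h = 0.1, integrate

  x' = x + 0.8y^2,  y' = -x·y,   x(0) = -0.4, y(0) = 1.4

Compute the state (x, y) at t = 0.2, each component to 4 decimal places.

Heun on (x,y): k1 = f(t_n, state_n); k2 = f(t_n + h, state_n + h·k1); state_{n+1} = state_n + (h/2)·(k1 + k2).
0.000000: (-0.400000, 1.400000)
  k1 = (1.168000, 0.560000)
  predictor → (-0.283200, 1.456000)
  k2 = (1.412749, 0.412339)
  → (-0.270963, 1.448617)
0.100000: (-0.270963, 1.448617)
  k1 = (1.407830, 0.392521)
  predictor → (-0.130180, 1.487869)
  k2 = (1.640824, 0.193690)
  → (-0.118530, 1.477928)
(x(0.2), y(0.2)) ≈ (-0.1185, 1.4779)

-0.1185, 1.4779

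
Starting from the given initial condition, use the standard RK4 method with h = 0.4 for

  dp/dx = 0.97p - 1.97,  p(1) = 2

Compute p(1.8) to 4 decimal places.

1.9637

RK4: k1 = f(x_n, p_n); k2 = f(x_n + h/2, p_n + (h/2)·k1); k3 = f(x_n + h/2, p_n + (h/2)·k2); k4 = f(x_n + h, p_n + h·k3); p_{n+1} = p_n + (h/6)·(k1 + 2k2 + 2k3 + k4).
x=1.000000, p=2.000000:
  k1 = f(1.000000, 2.000000) = -0.030000
  k2 = f(1.200000, 1.994000) = -0.035820
  k3 = f(1.200000, 1.992836) = -0.036949
  k4 = f(1.400000, 1.985220) = -0.044336
  p ← 2.000000 + (0.4/6)·(k1 + 2k2 + 2k3 + k4) = 1.985342
x=1.400000, p=1.985342:
  k1 = f(1.400000, 1.985342) = -0.044219
  k2 = f(1.600000, 1.976498) = -0.052797
  k3 = f(1.600000, 1.974782) = -0.054461
  k4 = f(1.800000, 1.963557) = -0.065349
  p ← 1.985342 + (0.4/6)·(k1 + 2k2 + 2k3 + k4) = 1.963736
p(1.8) ≈ 1.9637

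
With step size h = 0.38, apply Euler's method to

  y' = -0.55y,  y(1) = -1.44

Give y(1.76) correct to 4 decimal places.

-0.9010

Euler: y_{n+1} = y_n + h·f(t_n, y_n).
t=1.000000, y=-1.440000: f=0.792000 → y ← -1.440000 + 0.38·0.792000 = -1.139040
t=1.380000, y=-1.139040: f=0.626472 → y ← -1.139040 + 0.38·0.626472 = -0.900981
y(1.76) ≈ -0.9010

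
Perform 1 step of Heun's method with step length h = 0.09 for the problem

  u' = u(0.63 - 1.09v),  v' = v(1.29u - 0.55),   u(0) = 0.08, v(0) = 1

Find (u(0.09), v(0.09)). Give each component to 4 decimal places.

Heun on (u,v): k1 = f(x_n, state_n); k2 = f(x_n + h, state_n + h·k1); state_{n+1} = state_n + (h/2)·(k1 + k2).
0.000000: (0.080000, 1.000000)
  k1 = (-0.036800, -0.446800)
  predictor → (0.076688, 0.959788)
  k2 = (-0.031915, -0.432934)
  → (0.076908, 0.960412)
(u(0.09), v(0.09)) ≈ (0.0769, 0.9604)

0.0769, 0.9604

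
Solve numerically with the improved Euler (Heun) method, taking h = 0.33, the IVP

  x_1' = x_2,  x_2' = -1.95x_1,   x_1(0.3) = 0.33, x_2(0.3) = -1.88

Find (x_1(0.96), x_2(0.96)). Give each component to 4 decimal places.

-0.9155, -1.4824

Heun on (x_1,x_2): k1 = f(t_n, state_n); k2 = f(t_n + h, state_n + h·k1); state_{n+1} = state_n + (h/2)·(k1 + k2).
0.300000: (0.330000, -1.880000)
  k1 = (-1.880000, -0.643500)
  predictor → (-0.290400, -2.092355)
  k2 = (-2.092355, 0.566280)
  → (-0.325439, -1.892741)
0.630000: (-0.325439, -1.892741)
  k1 = (-1.892741, 0.634605)
  predictor → (-0.950043, -1.683322)
  k2 = (-1.683322, 1.852584)
  → (-0.915489, -1.482355)
(x_1(0.96), x_2(0.96)) ≈ (-0.9155, -1.4824)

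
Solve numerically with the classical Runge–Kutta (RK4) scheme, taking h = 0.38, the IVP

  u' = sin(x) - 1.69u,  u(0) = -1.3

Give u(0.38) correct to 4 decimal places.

-0.6266

RK4: k1 = f(x_n, u_n); k2 = f(x_n + h/2, u_n + (h/2)·k1); k3 = f(x_n + h/2, u_n + (h/2)·k2); k4 = f(x_n + h, u_n + h·k3); u_{n+1} = u_n + (h/6)·(k1 + 2k2 + 2k3 + k4).
x=0.000000, u=-1.300000:
  k1 = f(0.000000, -1.300000) = 2.197000
  k2 = f(0.190000, -0.882570) = 1.680402
  k3 = f(0.190000, -0.980724) = 1.846282
  k4 = f(0.380000, -0.598413) = 1.382238
  u ← -1.300000 + (0.38/6)·(k1 + 2k2 + 2k3 + k4) = -0.626602
u(0.38) ≈ -0.6266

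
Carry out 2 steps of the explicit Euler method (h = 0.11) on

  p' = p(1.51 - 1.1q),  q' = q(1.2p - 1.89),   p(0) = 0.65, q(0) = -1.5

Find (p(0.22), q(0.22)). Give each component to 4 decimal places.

Euler on (p,q): p_{n+1} = p_n + h·p', q_{n+1} = q_n + h·q'.
0.000000: (0.650000, -1.500000); f=(2.054000, 1.665000) → (0.875940, -1.316850)
0.110000: (0.875940, -1.316850); f=(2.591499, 1.104669) → (1.161005, -1.195336)
(p(0.22), q(0.22)) ≈ (1.1610, -1.1953)

1.1610, -1.1953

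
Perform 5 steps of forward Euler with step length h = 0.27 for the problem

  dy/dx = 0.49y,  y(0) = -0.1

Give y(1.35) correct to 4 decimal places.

Euler: y_{n+1} = y_n + h·f(x_n, y_n).
x=0.000000, y=-0.100000: f=-0.049000 → y ← -0.100000 + 0.27·(-0.049000) = -0.113230
x=0.270000, y=-0.113230: f=-0.055483 → y ← -0.113230 + 0.27·(-0.055483) = -0.128210
x=0.540000, y=-0.128210: f=-0.062823 → y ← -0.128210 + 0.27·(-0.062823) = -0.145173
x=0.810000, y=-0.145173: f=-0.071135 → y ← -0.145173 + 0.27·(-0.071135) = -0.164379
x=1.080000, y=-0.164379: f=-0.080546 → y ← -0.164379 + 0.27·(-0.080546) = -0.186126
y(1.35) ≈ -0.1861

-0.1861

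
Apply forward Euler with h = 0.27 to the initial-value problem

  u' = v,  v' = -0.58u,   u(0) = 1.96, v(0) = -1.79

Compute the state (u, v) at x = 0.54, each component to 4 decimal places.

0.9105, -2.3282

Euler on (u,v): u_{n+1} = u_n + h·u', v_{n+1} = v_n + h·v'.
0.000000: (1.960000, -1.790000); f=(-1.790000, -1.136800) → (1.476700, -2.096936)
0.270000: (1.476700, -2.096936); f=(-2.096936, -0.856486) → (0.910527, -2.328187)
(u(0.54), v(0.54)) ≈ (0.9105, -2.3282)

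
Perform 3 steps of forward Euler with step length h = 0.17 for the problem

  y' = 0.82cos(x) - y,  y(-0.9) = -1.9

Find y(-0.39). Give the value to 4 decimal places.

Euler: y_{n+1} = y_n + h·f(x_n, y_n).
x=-0.900000, y=-1.900000: f=2.409720 → y ← -1.900000 + 0.17·2.409720 = -1.490348
x=-0.730000, y=-1.490348: f=2.101391 → y ← -1.490348 + 0.17·2.101391 = -1.133111
x=-0.560000, y=-1.133111: f=1.827860 → y ← -1.133111 + 0.17·1.827860 = -0.822375
y(-0.39) ≈ -0.8224

-0.8224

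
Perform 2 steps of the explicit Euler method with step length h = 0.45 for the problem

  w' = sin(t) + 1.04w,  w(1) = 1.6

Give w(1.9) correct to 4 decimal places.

4.4506

Euler: w_{n+1} = w_n + h·f(t_n, w_n).
t=1.000000, w=1.600000: f=2.505471 → w ← 1.600000 + 0.45·2.505471 = 2.727462
t=1.450000, w=2.727462: f=3.829273 → w ← 2.727462 + 0.45·3.829273 = 4.450635
w(1.9) ≈ 4.4506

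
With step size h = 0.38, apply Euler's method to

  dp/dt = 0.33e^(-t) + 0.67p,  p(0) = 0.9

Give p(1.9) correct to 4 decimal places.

3.4476

Euler: p_{n+1} = p_n + h·f(t_n, p_n).
t=0.000000, p=0.900000: f=0.933000 → p ← 0.900000 + 0.38·0.933000 = 1.254540
t=0.380000, p=1.254540: f=1.066216 → p ← 1.254540 + 0.38·1.066216 = 1.659702
t=0.760000, p=1.659702: f=1.266330 → p ← 1.659702 + 0.38·1.266330 = 2.140908
t=1.140000, p=2.140908: f=1.539948 → p ← 2.140908 + 0.38·1.539948 = 2.726088
t=1.520000, p=2.726088: f=1.898654 → p ← 2.726088 + 0.38·1.898654 = 3.447576
p(1.9) ≈ 3.4476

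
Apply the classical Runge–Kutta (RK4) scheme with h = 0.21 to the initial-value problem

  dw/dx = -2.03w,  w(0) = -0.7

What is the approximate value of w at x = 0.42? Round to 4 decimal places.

RK4: k1 = f(x_n, w_n); k2 = f(x_n + h/2, w_n + (h/2)·k1); k3 = f(x_n + h/2, w_n + (h/2)·k2); k4 = f(x_n + h, w_n + h·k3); w_{n+1} = w_n + (h/6)·(k1 + 2k2 + 2k3 + k4).
x=0.000000, w=-0.700000:
  k1 = f(0.000000, -0.700000) = 1.421000
  k2 = f(0.105000, -0.550795) = 1.118114
  k3 = f(0.105000, -0.582598) = 1.182674
  k4 = f(0.210000, -0.451638) = 0.916826
  w ← -0.700000 + (0.21/6)·(k1 + 2k2 + 2k3 + k4) = -0.457121
x=0.210000, w=-0.457121:
  k1 = f(0.210000, -0.457121) = 0.927956
  k2 = f(0.315000, -0.359686) = 0.730162
  k3 = f(0.315000, -0.380454) = 0.772322
  k4 = f(0.420000, -0.294933) = 0.598715
  w ← -0.457121 + (0.21/6)·(k1 + 2k2 + 2k3 + k4) = -0.298514
w(0.42) ≈ -0.2985

-0.2985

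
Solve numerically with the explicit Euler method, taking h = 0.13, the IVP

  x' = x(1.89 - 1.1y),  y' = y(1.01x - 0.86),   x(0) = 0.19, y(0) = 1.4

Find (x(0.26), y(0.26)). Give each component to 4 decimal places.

0.2111, 1.1688

Euler on (x,y): x_{n+1} = x_n + h·x', y_{n+1} = y_n + h·y'.
0.000000: (0.190000, 1.400000); f=(0.066500, -0.935340) → (0.198645, 1.278406)
0.130000: (0.198645, 1.278406); f=(0.096095, -0.842941) → (0.211137, 1.168824)
(x(0.26), y(0.26)) ≈ (0.2111, 1.1688)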